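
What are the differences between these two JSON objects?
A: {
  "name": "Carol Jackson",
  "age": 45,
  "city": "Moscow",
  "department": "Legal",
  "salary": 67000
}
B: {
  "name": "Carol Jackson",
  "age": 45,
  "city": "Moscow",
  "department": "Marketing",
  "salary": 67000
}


Comparing each field (in key order):
  name: same
  age: same
  city: same
  department: DIFFERENT
  salary: same
Differences:
  department: Legal -> Marketing

1 field(s) changed

1 change: department


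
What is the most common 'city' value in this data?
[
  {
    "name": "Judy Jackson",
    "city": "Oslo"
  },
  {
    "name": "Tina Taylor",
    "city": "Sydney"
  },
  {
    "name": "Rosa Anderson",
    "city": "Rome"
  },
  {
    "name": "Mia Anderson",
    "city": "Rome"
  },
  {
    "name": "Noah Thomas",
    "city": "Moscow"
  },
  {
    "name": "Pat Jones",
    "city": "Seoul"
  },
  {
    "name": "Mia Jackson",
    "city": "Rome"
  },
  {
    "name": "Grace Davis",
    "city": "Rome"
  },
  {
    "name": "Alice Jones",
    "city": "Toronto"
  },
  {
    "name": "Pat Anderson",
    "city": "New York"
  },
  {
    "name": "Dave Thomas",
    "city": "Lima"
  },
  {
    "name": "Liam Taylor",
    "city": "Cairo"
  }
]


Counting 'city' values across 12 records:

  Rome: 4 ####
  Oslo: 1 #
  Sydney: 1 #
  Moscow: 1 #
  Seoul: 1 #
  Toronto: 1 #
  New York: 1 #
  Lima: 1 #
  Cairo: 1 #

Most common: Rome (4 times)

Rome (4 times)


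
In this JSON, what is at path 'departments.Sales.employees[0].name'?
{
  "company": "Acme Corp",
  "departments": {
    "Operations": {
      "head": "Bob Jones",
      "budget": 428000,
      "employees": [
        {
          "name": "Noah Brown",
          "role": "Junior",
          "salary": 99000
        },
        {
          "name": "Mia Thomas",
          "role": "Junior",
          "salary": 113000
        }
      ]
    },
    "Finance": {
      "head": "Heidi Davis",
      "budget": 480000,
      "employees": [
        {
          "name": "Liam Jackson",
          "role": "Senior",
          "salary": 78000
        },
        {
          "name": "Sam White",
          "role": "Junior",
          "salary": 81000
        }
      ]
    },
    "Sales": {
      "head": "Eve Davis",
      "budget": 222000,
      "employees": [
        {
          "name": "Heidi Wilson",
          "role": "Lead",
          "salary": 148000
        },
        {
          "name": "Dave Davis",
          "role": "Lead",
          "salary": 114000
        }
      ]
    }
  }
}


Path: departments.Sales.employees[0].name

Navigate:
  -> departments
  -> Sales
  -> employees[0].name = 'Heidi Wilson'

Heidi Wilson


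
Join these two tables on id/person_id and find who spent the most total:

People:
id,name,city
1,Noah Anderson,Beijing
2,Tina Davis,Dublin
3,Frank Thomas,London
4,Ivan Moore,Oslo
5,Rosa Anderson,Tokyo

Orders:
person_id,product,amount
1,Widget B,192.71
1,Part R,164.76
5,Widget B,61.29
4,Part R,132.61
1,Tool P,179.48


Join on: people.id = orders.person_id

Joined rows:
  Noah Anderson (Beijing) bought Widget B for $192.71
  Noah Anderson (Beijing) bought Part R for $164.76
  Rosa Anderson (Tokyo) bought Widget B for $61.29
  Ivan Moore (Oslo) bought Part R for $132.61
  Noah Anderson (Beijing) bought Tool P for $179.48

Total per person:
  Noah Anderson: $536.95
  Ivan Moore: $132.61
  Rosa Anderson: $61.29

Top spender: Noah Anderson ($536.95)

Noah Anderson ($536.95)


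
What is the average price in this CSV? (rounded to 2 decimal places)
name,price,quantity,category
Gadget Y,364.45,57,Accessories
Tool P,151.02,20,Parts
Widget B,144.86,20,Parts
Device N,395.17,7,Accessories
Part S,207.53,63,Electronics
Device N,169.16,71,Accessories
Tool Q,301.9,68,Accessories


Computing average price:
Values: [364.45, 151.02, 144.86, 395.17, 207.53, 169.16, 301.9]
Sum = 1734.09
Count = 7
Average = 1734.09/7 ≈ 247.73 (rounded to 2 decimal places)

247.73


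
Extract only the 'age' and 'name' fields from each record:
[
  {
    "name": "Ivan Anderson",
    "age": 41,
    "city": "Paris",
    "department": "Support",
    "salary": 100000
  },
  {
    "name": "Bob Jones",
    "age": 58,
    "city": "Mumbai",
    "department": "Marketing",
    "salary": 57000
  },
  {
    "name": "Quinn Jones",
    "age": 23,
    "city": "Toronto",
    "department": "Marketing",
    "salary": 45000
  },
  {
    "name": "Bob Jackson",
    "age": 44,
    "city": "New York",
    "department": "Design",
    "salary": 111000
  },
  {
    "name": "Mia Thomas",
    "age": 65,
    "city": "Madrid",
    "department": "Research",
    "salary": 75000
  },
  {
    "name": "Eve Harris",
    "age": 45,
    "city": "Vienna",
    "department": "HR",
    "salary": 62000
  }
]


Original: 6 records with fields: name, age, city, department, salary
Keep: ['age', 'name']
Drop: ['city', 'department', 'salary']
Result: 6 records, 2 fields each

[
  {
    "age": 41,
    "name": "Ivan Anderson"
  },
  {
    "age": 58,
    "name": "Bob Jones"
  },
  {
    "age": 23,
    "name": "Quinn Jones"
  },
  {
    "age": 44,
    "name": "Bob Jackson"
  },
  {
    "age": 65,
    "name": "Mia Thomas"
  },
  {
    "age": 45,
    "name": "Eve Harris"
  }
]


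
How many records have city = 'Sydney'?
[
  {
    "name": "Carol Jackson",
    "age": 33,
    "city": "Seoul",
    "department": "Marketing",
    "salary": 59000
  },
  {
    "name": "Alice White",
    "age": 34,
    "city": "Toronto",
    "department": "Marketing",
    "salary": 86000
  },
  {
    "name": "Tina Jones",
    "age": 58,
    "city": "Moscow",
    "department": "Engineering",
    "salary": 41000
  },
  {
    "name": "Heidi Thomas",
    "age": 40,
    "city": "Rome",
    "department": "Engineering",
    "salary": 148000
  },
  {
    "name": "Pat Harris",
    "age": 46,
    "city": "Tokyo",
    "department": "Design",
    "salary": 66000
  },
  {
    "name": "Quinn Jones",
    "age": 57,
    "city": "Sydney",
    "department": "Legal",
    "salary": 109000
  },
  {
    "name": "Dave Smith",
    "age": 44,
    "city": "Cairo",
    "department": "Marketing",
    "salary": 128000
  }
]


Data: 7 records
Condition: city = 'Sydney'

Checking each record:
  Carol Jackson: Seoul
  Alice White: Toronto
  Tina Jones: Moscow
  Heidi Thomas: Rome
  Pat Harris: Tokyo
  Quinn Jones: Sydney MATCH
  Dave Smith: Cairo

Count: 1

1


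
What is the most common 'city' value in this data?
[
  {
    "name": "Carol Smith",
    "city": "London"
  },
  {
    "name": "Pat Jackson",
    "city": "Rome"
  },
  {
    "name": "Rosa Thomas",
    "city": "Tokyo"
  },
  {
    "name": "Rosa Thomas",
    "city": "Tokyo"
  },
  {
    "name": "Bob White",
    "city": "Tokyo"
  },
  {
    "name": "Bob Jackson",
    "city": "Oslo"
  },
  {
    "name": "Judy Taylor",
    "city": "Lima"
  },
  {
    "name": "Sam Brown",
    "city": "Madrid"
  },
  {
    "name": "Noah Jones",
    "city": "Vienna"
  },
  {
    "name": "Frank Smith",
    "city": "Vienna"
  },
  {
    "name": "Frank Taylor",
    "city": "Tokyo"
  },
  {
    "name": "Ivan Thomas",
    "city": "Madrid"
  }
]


Counting 'city' values across 12 records:

  Tokyo: 4 ####
  Madrid: 2 ##
  Vienna: 2 ##
  London: 1 #
  Rome: 1 #
  Oslo: 1 #
  Lima: 1 #

Most common: Tokyo (4 times)

Tokyo (4 times)


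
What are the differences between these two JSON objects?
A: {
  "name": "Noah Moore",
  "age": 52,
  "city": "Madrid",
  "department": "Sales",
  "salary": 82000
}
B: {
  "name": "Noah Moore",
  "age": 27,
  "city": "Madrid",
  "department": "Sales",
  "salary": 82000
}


Comparing each field (in key order):
  name: same
  age: DIFFERENT
  city: same
  department: same
  salary: same
Differences:
  age: 52 -> 27

1 field(s) changed

1 change: age


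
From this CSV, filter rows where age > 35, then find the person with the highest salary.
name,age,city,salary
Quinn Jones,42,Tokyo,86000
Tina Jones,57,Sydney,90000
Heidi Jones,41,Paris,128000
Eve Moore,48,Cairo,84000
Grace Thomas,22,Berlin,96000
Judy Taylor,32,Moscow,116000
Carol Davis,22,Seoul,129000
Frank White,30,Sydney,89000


Filter: age > 35
Sort by: salary (descending)

Filtered records (4):
  Heidi Jones, age 41, salary $128000
  Tina Jones, age 57, salary $90000
  Quinn Jones, age 42, salary $86000
  Eve Moore, age 48, salary $84000

Highest salary: Heidi Jones ($128000)

Heidi Jones


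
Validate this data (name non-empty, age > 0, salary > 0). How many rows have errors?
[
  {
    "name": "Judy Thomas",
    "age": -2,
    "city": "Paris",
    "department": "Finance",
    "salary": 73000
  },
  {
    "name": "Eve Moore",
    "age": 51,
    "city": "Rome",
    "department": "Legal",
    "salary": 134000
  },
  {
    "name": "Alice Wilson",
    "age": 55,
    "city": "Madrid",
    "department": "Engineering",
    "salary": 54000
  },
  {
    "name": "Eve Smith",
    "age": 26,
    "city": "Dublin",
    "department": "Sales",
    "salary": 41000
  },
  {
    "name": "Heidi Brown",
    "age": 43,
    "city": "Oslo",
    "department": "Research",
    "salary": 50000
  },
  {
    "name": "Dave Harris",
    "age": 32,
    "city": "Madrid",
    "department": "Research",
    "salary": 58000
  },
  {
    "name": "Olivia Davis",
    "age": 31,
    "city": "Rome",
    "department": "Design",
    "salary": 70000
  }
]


Validating 7 records:
Rules: name non-empty, age > 0, salary > 0

  Row 1 (Judy Thomas): negative age: -2
  Row 2 (Eve Moore): OK
  Row 3 (Alice Wilson): OK
  Row 4 (Eve Smith): OK
  Row 5 (Heidi Brown): OK
  Row 6 (Dave Harris): OK
  Row 7 (Olivia Davis): OK

Total errors: 1

1 errors


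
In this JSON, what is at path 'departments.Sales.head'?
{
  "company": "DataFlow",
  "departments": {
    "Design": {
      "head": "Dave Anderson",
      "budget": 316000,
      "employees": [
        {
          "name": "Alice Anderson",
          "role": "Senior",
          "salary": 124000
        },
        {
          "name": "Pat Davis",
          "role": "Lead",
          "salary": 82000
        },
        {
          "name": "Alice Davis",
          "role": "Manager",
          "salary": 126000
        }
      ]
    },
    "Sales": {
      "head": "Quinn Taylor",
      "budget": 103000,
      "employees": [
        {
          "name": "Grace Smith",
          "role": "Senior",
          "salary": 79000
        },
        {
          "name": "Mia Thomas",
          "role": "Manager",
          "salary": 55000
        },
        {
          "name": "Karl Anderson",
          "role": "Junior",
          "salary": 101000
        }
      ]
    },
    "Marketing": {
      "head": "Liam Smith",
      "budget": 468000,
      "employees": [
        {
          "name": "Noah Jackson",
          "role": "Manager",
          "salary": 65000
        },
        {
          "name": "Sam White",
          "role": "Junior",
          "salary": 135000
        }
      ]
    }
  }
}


Path: departments.Sales.head

Navigate:
  -> departments
  -> Sales
  -> head = 'Quinn Taylor'

Quinn Taylor


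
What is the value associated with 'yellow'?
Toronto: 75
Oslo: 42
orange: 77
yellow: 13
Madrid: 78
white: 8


Looking up key 'yellow'
Value: 13

13


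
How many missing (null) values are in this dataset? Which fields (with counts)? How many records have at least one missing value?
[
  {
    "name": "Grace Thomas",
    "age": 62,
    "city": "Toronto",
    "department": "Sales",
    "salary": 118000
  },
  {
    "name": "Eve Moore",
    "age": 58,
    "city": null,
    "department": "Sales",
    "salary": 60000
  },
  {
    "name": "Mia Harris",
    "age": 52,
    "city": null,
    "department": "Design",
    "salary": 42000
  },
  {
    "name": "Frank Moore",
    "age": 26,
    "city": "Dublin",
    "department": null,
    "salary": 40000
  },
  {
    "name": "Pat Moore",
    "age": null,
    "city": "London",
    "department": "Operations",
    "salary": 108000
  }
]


Checking for missing (null) values in 5 records:

  Grace Thomas: complete
  Eve Moore: city
  Mia Harris: city
  Frank Moore: department
  Pat Moore: age

Per field:
  name: 0 missing
  age: 1 missing
  city: 2 missing
  department: 1 missing
  salary: 0 missing

Total missing values: 4
Records with any missing: 4

4 missing values (age: 1, city: 2, department: 1); 4 incomplete records


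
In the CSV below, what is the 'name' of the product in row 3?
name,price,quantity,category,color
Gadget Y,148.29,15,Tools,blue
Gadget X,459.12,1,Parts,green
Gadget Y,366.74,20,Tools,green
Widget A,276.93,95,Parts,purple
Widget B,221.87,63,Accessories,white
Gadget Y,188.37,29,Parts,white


Query: Row 3 ('Gadget Y'), column 'name'
Value: Gadget Y

Gadget Y


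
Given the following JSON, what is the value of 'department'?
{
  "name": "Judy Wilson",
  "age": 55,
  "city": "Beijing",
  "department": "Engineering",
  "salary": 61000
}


Looking up field 'department'
Value: Engineering

Engineering


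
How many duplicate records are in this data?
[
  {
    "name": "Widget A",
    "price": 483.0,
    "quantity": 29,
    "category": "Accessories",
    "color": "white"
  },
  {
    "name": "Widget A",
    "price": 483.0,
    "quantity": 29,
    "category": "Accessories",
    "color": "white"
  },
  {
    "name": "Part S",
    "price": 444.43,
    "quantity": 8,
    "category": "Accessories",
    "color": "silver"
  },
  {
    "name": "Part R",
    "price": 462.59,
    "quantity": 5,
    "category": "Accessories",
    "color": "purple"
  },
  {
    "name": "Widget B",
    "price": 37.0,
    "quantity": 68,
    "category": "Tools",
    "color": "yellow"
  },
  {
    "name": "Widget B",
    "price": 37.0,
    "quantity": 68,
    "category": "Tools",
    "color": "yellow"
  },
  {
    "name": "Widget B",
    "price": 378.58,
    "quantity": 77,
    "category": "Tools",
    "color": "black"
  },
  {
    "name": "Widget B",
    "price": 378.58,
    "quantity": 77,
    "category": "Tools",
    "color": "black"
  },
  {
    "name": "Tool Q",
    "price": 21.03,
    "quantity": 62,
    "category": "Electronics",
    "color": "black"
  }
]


Checking 9 records for duplicates:

  Row 1: Widget A ($483.0, qty 29)
  Row 2: Widget A ($483.0, qty 29) <-- DUPLICATE
  Row 3: Part S ($444.43, qty 8)
  Row 4: Part R ($462.59, qty 5)
  Row 5: Widget B ($37.0, qty 68)
  Row 6: Widget B ($37.0, qty 68) <-- DUPLICATE
  Row 7: Widget B ($378.58, qty 77)
  Row 8: Widget B ($378.58, qty 77) <-- DUPLICATE
  Row 9: Tool Q ($21.03, qty 62)

Duplicates found: 3
Unique records: 6

3 duplicates, 6 unique


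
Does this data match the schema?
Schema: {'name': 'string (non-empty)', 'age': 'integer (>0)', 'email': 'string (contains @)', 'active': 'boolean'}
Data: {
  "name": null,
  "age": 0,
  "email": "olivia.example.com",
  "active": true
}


Validating each field against schema:
  name: FAIL (null is not a string)
  age: FAIL (0 is not > 0)
  email: FAIL ("olivia.example.com" does not contain @)
  active: OK (boolean)

Result: INVALID (3 errors: name, age, email)

INVALID (3 errors: name, age, email)


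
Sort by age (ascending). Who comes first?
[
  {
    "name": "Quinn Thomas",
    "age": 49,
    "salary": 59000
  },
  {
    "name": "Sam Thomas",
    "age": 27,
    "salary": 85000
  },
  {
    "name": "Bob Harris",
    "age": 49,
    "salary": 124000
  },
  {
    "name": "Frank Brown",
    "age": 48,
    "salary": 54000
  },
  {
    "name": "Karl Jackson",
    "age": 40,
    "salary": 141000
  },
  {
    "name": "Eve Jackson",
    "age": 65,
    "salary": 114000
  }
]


Sort by: age (ascending)

Sorted order:
  1. Sam Thomas (age = 27)
  2. Karl Jackson (age = 40)
  3. Frank Brown (age = 48)
  4. Quinn Thomas (age = 49)
  5. Bob Harris (age = 49)
  6. Eve Jackson (age = 65)

First: Sam Thomas

Sam Thomas


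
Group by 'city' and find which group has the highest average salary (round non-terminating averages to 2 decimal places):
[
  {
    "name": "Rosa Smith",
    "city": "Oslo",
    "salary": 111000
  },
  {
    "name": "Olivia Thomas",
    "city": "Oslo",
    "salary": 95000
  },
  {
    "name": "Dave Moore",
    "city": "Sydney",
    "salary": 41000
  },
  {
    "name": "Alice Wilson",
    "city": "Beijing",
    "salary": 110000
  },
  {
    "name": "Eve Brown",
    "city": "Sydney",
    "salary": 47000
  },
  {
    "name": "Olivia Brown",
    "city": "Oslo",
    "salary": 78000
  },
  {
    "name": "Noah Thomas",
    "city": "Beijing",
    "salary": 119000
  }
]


Group by: city

Groups:
  Beijing: 2 people, avg salary = 229000/2 = $114500
  Oslo: 3 people, avg salary = 284000/3 ≈ $94666.67
  Sydney: 2 people, avg salary = 88000/2 = $44000

Highest average salary: Beijing ($114500)

Beijing ($114500)


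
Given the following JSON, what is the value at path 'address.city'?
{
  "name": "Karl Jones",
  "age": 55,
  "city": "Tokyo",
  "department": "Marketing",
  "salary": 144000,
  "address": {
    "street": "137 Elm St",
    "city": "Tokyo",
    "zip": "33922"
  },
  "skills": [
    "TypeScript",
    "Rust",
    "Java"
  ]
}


Query: address.city
Path: address -> city
Value: Tokyo

Tokyo


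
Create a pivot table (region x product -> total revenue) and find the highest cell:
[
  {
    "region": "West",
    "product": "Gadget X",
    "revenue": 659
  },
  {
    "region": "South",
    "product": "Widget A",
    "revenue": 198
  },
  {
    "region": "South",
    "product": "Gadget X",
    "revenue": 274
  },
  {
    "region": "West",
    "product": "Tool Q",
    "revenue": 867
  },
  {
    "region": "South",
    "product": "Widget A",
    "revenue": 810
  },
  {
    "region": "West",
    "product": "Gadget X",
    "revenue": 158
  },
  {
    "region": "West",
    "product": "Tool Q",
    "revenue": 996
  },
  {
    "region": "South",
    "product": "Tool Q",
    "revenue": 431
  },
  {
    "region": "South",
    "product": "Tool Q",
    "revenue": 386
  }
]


Pivot: region (rows) x product (columns) -> total revenue

     Gadget X      Tool Q        Widget A    
South          274           817          1008  
West           817          1863             0  

Highest: West / Tool Q = $1863

West / Tool Q = $1863


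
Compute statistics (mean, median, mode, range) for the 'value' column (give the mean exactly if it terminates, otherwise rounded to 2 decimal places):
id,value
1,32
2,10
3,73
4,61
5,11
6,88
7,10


Data: [32, 10, 73, 61, 11, 88, 10]
Count: 7
Sum: 285
Mean: 285/7 ≈ 40.71 (rounded to 2 decimal places)
Sorted: [10, 10, 11, 32, 61, 73, 88]
Median: 32.0
Mode: 10 (2 times)
Range: 88 - 10 = 78
Min: 10, Max: 88

mean≈40.71, median=32.0, mode=10, range=78


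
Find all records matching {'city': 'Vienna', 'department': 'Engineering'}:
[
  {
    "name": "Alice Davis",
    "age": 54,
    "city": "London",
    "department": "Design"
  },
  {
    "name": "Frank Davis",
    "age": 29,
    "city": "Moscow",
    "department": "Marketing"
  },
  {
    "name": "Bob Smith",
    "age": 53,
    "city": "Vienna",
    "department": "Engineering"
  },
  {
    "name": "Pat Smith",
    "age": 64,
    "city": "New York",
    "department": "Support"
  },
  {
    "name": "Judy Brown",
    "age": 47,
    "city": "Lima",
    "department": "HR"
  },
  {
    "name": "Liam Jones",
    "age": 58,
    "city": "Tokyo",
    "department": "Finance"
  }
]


Search criteria: {'city': 'Vienna', 'department': 'Engineering'}

Checking 6 records:
  Alice Davis: {city: London, department: Design}
  Frank Davis: {city: Moscow, department: Marketing}
  Bob Smith: {city: Vienna, department: Engineering} <-- MATCH
  Pat Smith: {city: New York, department: Support}
  Judy Brown: {city: Lima, department: HR}
  Liam Jones: {city: Tokyo, department: Finance}

Matches: ["Bob Smith"]

["Bob Smith"]


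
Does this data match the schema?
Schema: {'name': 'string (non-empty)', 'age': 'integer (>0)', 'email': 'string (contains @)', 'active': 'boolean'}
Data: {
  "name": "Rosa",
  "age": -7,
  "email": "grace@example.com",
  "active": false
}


Validating each field against schema:
  name: OK (non-empty string)
  age: FAIL (-7 is not > 0)
  email: OK (string with @)
  active: OK (boolean)

Result: INVALID (1 error: age)

INVALID (1 error: age)


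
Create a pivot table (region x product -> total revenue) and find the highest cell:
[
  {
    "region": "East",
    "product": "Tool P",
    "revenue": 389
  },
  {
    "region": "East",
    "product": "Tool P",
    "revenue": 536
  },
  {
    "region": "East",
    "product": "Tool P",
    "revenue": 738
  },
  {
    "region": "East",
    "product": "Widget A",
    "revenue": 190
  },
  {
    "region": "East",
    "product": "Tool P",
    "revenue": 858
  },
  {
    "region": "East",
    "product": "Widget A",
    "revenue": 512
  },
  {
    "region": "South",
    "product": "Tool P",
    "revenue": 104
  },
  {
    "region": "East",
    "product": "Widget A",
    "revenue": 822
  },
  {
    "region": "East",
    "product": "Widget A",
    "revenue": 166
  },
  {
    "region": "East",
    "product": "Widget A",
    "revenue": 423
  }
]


Pivot: region (rows) x product (columns) -> total revenue

     Tool P        Widget A    
East          2521          2113  
South          104             0  

Highest: East / Tool P = $2521

East / Tool P = $2521


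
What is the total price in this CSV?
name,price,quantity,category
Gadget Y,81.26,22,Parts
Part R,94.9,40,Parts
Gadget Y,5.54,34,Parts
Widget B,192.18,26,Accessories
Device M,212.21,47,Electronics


Computing total price:
Values: [81.26, 94.9, 5.54, 192.18, 212.21]
Sum = 586.09

586.09


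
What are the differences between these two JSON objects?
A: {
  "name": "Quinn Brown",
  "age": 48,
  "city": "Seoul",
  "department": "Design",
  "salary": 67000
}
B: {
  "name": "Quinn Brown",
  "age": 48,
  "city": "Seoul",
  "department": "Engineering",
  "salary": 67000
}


Comparing each field (in key order):
  name: same
  age: same
  city: same
  department: DIFFERENT
  salary: same
Differences:
  department: Design -> Engineering

1 field(s) changed

1 change: department


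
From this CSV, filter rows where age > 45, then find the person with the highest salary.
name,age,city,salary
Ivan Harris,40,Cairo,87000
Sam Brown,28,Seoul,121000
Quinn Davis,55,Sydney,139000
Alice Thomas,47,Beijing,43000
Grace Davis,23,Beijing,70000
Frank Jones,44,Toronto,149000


Filter: age > 45
Sort by: salary (descending)

Filtered records (2):
  Quinn Davis, age 55, salary $139000
  Alice Thomas, age 47, salary $43000

Highest salary: Quinn Davis ($139000)

Quinn Davis


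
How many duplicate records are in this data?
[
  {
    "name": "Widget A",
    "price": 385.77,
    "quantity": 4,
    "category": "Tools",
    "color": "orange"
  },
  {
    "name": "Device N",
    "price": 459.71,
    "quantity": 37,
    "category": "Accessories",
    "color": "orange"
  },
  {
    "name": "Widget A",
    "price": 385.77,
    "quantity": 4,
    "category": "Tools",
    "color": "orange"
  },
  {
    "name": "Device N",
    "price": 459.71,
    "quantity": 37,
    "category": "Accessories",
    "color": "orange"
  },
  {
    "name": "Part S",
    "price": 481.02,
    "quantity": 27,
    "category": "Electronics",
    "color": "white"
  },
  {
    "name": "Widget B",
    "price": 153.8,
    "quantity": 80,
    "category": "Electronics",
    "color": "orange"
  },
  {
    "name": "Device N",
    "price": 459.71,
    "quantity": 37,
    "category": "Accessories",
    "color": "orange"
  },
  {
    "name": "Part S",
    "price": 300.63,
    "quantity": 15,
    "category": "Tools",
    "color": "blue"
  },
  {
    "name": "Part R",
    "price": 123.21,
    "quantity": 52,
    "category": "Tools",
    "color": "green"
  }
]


Checking 9 records for duplicates:

  Row 1: Widget A ($385.77, qty 4)
  Row 2: Device N ($459.71, qty 37)
  Row 3: Widget A ($385.77, qty 4) <-- DUPLICATE
  Row 4: Device N ($459.71, qty 37) <-- DUPLICATE
  Row 5: Part S ($481.02, qty 27)
  Row 6: Widget B ($153.8, qty 80)
  Row 7: Device N ($459.71, qty 37) <-- DUPLICATE
  Row 8: Part S ($300.63, qty 15)
  Row 9: Part R ($123.21, qty 52)

Duplicates found: 3
Unique records: 6

3 duplicates, 6 unique


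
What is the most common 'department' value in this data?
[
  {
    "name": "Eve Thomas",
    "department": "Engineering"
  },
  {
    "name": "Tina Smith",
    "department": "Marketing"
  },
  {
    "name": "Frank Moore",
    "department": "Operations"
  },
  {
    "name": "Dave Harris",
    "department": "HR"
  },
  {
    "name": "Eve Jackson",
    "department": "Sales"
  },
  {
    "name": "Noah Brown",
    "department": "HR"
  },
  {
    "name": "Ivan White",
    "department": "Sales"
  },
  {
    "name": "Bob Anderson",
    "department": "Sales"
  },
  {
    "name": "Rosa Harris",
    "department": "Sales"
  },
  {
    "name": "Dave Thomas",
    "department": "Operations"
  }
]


Counting 'department' values across 10 records:

  Sales: 4 ####
  Operations: 2 ##
  HR: 2 ##
  Engineering: 1 #
  Marketing: 1 #

Most common: Sales (4 times)

Sales (4 times)


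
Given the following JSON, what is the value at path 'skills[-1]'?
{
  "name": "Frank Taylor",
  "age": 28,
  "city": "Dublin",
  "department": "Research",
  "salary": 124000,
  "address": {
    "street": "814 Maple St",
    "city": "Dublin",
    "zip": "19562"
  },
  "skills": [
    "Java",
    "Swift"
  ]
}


Query: skills[-1]
Path: skills -> last element
Value: Swift

Swift


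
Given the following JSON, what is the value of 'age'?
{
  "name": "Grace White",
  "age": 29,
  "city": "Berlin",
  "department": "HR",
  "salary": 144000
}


Looking up field 'age'
Value: 29

29


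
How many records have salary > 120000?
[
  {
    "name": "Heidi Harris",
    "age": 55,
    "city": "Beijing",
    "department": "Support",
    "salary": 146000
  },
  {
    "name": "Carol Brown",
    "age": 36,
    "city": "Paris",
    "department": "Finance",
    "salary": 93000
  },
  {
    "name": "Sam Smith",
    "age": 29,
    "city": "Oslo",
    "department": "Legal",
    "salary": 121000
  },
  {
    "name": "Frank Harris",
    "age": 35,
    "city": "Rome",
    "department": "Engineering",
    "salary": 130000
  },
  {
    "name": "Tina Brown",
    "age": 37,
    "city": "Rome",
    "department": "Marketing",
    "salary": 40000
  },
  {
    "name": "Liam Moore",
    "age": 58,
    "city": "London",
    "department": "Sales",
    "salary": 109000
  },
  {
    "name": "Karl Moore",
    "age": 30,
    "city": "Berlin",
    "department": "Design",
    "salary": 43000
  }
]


Data: 7 records
Condition: salary > 120000

Checking each record:
  Heidi Harris: 146000 MATCH
  Carol Brown: 93000
  Sam Smith: 121000 MATCH
  Frank Harris: 130000 MATCH
  Tina Brown: 40000
  Liam Moore: 109000
  Karl Moore: 43000

Count: 3

3


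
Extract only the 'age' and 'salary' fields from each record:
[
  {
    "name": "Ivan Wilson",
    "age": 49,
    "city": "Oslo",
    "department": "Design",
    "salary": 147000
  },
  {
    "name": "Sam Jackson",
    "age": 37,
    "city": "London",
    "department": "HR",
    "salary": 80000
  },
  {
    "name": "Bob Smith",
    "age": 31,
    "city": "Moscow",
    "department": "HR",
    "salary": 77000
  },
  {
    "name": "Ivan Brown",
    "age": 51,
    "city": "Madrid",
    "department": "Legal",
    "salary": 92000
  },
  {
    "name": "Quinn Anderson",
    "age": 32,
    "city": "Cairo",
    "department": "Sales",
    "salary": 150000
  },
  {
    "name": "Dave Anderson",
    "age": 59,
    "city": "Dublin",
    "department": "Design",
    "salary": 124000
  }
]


Original: 6 records with fields: name, age, city, department, salary
Keep: ['age', 'salary']
Drop: ['name', 'city', 'department']
Result: 6 records, 2 fields each

[
  {
    "age": 49,
    "salary": 147000
  },
  {
    "age": 37,
    "salary": 80000
  },
  {
    "age": 31,
    "salary": 77000
  },
  {
    "age": 51,
    "salary": 92000
  },
  {
    "age": 32,
    "salary": 150000
  },
  {
    "age": 59,
    "salary": 124000
  }
]


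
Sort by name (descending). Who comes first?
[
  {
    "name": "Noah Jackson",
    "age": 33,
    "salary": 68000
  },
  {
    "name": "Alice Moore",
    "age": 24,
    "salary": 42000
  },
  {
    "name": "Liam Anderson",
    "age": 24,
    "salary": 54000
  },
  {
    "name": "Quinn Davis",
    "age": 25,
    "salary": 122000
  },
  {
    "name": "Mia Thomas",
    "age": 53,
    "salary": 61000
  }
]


Sort by: name (descending)

Sorted order:
  1. Quinn Davis (name = Quinn Davis)
  2. Noah Jackson (name = Noah Jackson)
  3. Mia Thomas (name = Mia Thomas)
  4. Liam Anderson (name = Liam Anderson)
  5. Alice Moore (name = Alice Moore)

First: Quinn Davis

Quinn Davis


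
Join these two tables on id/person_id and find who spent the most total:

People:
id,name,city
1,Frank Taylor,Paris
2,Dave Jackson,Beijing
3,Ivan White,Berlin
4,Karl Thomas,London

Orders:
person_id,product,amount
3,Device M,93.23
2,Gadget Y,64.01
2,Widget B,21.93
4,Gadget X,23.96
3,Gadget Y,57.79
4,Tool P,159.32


Join on: people.id = orders.person_id

Joined rows:
  Ivan White (Berlin) bought Device M for $93.23
  Dave Jackson (Beijing) bought Gadget Y for $64.01
  Dave Jackson (Beijing) bought Widget B for $21.93
  Karl Thomas (London) bought Gadget X for $23.96
  Ivan White (Berlin) bought Gadget Y for $57.79
  Karl Thomas (London) bought Tool P for $159.32

Total per person:
  Karl Thomas: $183.28
  Ivan White: $151.02
  Dave Jackson: $85.94

Top spender: Karl Thomas ($183.28)

Karl Thomas ($183.28)


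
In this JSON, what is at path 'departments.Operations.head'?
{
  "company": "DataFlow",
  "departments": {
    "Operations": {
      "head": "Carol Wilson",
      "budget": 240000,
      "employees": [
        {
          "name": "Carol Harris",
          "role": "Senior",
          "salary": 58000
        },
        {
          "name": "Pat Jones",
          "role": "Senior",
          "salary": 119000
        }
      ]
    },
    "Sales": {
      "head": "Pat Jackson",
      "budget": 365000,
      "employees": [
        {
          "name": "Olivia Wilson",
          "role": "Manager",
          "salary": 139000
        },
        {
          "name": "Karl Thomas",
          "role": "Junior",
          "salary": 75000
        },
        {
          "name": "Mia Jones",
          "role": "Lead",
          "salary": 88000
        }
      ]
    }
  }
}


Path: departments.Operations.head

Navigate:
  -> departments
  -> Operations
  -> head = 'Carol Wilson'

Carol Wilson


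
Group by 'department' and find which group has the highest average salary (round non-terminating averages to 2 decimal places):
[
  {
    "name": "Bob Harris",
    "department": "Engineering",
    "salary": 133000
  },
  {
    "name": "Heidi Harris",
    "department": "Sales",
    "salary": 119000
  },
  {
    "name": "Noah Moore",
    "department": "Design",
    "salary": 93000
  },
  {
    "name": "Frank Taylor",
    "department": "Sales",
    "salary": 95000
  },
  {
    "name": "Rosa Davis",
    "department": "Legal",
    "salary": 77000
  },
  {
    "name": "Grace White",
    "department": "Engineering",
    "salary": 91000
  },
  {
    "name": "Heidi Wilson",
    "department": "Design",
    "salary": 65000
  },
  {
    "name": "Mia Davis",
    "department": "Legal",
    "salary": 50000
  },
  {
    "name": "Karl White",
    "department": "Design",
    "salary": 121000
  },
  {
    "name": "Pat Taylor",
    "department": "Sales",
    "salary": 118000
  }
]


Group by: department

Groups:
  Design: 3 people, avg salary = 279000/3 = $93000
  Engineering: 2 people, avg salary = 224000/2 = $112000
  Legal: 2 people, avg salary = 127000/2 = $63500
  Sales: 3 people, avg salary = 332000/3 ≈ $110666.67

Highest average salary: Engineering ($112000)

Engineering ($112000)


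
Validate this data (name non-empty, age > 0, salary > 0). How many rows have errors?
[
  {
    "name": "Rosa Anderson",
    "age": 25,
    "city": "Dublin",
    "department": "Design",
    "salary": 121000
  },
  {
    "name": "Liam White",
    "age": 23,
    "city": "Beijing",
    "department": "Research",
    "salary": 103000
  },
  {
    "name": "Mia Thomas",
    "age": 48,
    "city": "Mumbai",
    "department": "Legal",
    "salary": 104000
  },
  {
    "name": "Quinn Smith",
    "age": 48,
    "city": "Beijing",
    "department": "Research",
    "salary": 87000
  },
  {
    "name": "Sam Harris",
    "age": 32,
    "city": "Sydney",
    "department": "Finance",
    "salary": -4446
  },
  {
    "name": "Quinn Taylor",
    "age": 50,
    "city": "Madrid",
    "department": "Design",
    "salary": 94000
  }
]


Validating 6 records:
Rules: name non-empty, age > 0, salary > 0

  Row 1 (Rosa Anderson): OK
  Row 2 (Liam White): OK
  Row 3 (Mia Thomas): OK
  Row 4 (Quinn Smith): OK
  Row 5 (Sam Harris): negative salary: -4446
  Row 6 (Quinn Taylor): OK

Total errors: 1

1 errors


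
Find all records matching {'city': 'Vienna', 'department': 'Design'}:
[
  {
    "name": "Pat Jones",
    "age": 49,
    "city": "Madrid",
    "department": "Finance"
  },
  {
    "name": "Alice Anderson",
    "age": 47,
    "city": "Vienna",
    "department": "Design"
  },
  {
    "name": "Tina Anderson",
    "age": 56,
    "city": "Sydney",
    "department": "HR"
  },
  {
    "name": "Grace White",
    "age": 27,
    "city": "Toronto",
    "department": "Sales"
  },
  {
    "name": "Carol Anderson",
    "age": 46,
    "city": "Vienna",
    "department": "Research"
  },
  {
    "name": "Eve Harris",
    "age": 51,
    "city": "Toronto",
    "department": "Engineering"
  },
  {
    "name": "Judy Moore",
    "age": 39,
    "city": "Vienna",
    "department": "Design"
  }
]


Search criteria: {'city': 'Vienna', 'department': 'Design'}

Checking 7 records:
  Pat Jones: {city: Madrid, department: Finance}
  Alice Anderson: {city: Vienna, department: Design} <-- MATCH
  Tina Anderson: {city: Sydney, department: HR}
  Grace White: {city: Toronto, department: Sales}
  Carol Anderson: {city: Vienna, department: Research}
  Eve Harris: {city: Toronto, department: Engineering}
  Judy Moore: {city: Vienna, department: Design} <-- MATCH

Matches: ["Alice Anderson", "Judy Moore"]

["Alice Anderson", "Judy Moore"]


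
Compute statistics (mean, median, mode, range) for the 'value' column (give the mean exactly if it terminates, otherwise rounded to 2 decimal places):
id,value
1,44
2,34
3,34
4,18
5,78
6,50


Data: [44, 34, 34, 18, 78, 50]
Count: 6
Sum: 258
Mean: 258/6 = 43
Sorted: [18, 34, 34, 44, 50, 78]
Median: 39.0
Mode: 34 (2 times)
Range: 78 - 18 = 60
Min: 18, Max: 78

mean=43, median=39.0, mode=34, range=60


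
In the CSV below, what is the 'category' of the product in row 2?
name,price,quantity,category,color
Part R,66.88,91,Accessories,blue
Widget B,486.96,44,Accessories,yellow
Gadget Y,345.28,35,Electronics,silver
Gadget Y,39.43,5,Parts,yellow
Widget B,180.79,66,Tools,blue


Query: Row 2 ('Widget B'), column 'category'
Value: Accessories

Accessories


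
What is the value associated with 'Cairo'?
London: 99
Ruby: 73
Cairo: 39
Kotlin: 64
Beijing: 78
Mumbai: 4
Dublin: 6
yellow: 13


Looking up key 'Cairo'
Value: 39

39


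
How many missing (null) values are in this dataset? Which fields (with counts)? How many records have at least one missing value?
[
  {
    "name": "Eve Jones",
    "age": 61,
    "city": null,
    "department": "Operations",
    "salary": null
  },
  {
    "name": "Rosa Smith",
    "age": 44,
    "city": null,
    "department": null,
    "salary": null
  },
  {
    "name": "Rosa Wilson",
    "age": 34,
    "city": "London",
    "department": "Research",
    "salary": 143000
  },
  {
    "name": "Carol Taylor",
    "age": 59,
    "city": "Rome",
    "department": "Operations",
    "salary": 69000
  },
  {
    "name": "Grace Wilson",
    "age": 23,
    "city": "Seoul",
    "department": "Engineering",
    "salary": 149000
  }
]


Checking for missing (null) values in 5 records:

  Eve Jones: city, salary
  Rosa Smith: city, department, salary
  Rosa Wilson: complete
  Carol Taylor: complete
  Grace Wilson: complete

Per field:
  name: 0 missing
  age: 0 missing
  city: 2 missing
  department: 1 missing
  salary: 2 missing

Total missing values: 5
Records with any missing: 2

5 missing values (city: 2, department: 1, salary: 2); 2 incomplete records


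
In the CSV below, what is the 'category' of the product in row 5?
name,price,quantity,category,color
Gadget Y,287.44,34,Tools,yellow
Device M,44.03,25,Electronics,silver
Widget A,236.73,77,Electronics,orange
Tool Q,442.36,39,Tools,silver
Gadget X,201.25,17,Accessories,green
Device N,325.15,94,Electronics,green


Query: Row 5 ('Gadget X'), column 'category'
Value: Accessories

Accessories


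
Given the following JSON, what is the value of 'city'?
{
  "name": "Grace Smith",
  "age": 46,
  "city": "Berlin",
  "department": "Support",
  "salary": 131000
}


Looking up field 'city'
Value: Berlin

Berlin


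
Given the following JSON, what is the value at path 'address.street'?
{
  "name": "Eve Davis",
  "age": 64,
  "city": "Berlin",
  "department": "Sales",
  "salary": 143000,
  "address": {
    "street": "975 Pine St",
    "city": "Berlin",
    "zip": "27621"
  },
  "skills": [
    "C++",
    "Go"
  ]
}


Query: address.street
Path: address -> street
Value: 975 Pine St

975 Pine St


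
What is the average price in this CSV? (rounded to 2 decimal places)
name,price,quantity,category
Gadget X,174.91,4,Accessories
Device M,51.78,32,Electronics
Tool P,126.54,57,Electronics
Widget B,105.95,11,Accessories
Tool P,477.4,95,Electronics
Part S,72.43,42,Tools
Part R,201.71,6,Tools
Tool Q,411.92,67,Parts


Computing average price:
Values: [174.91, 51.78, 126.54, 105.95, 477.4, 72.43, 201.71, 411.92]
Sum = 1622.64
Count = 8
Average = 1622.64/8 = 202.83

202.83


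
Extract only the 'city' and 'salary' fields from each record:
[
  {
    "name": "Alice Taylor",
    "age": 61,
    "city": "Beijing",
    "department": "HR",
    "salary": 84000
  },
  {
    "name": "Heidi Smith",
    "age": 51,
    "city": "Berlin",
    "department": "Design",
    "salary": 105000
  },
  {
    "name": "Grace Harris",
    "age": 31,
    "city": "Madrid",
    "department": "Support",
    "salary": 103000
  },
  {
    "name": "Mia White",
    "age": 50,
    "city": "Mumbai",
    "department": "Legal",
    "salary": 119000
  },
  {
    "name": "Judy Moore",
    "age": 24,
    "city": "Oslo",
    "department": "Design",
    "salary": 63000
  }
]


Original: 5 records with fields: name, age, city, department, salary
Keep: ['city', 'salary']
Drop: ['name', 'age', 'department']
Result: 5 records, 2 fields each

[
  {
    "city": "Beijing",
    "salary": 84000
  },
  {
    "city": "Berlin",
    "salary": 105000
  },
  {
    "city": "Madrid",
    "salary": 103000
  },
  {
    "city": "Mumbai",
    "salary": 119000
  },
  {
    "city": "Oslo",
    "salary": 63000
  }
]


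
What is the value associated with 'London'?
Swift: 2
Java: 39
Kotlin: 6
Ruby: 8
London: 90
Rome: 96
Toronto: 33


Looking up key 'London'
Value: 90

90


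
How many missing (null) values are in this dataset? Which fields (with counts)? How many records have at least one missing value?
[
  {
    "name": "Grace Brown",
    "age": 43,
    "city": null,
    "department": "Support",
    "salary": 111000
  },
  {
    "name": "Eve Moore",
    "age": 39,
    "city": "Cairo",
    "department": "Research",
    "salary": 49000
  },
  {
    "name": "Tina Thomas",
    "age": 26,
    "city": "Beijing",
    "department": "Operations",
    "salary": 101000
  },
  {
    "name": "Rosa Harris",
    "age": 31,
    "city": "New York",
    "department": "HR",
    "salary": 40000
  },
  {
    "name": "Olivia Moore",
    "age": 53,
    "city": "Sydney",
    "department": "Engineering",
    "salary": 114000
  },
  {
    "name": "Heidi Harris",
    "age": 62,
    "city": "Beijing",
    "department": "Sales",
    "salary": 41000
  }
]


Checking for missing (null) values in 6 records:

  Grace Brown: city
  Eve Moore: complete
  Tina Thomas: complete
  Rosa Harris: complete
  Olivia Moore: complete
  Heidi Harris: complete

Per field:
  name: 0 missing
  age: 0 missing
  city: 1 missing
  department: 0 missing
  salary: 0 missing

Total missing values: 1
Records with any missing: 1

1 missing values (city: 1); 1 incomplete records


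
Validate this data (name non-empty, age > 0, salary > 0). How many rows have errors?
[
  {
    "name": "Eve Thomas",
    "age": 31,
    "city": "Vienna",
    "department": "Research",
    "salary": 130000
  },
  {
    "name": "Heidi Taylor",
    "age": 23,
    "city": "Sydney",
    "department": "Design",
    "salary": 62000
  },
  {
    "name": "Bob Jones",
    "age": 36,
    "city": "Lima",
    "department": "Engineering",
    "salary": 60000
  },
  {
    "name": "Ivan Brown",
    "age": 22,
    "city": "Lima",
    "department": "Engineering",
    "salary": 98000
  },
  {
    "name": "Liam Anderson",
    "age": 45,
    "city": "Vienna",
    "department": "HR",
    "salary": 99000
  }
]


Validating 5 records:
Rules: name non-empty, age > 0, salary > 0

  Row 1 (Eve Thomas): OK
  Row 2 (Heidi Taylor): OK
  Row 3 (Bob Jones): OK
  Row 4 (Ivan Brown): OK
  Row 5 (Liam Anderson): OK

Total errors: 0

0 errors
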